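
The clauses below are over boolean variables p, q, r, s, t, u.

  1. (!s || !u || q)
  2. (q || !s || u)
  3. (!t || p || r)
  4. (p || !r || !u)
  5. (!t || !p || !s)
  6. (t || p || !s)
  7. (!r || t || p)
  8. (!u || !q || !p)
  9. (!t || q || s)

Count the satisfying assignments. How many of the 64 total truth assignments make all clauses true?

16

Split on p, then s.
  p=1, s=1: remaining (q,r,t,u) ∈ {(1,0,0,0); (1,1,0,0)} — 2.
  p=1, s=0: r free; 4 ways for (q,t,u) × 2^1 = 8.
  p=0, s=1: remaining (q,r,t,u) ∈ {(1,1,1,0)} — 1.
  p=0, s=0: 5 of the 16 assignments to (q,r,t,u) work.
Total: 2 + 8 + 1 + 5 = 16.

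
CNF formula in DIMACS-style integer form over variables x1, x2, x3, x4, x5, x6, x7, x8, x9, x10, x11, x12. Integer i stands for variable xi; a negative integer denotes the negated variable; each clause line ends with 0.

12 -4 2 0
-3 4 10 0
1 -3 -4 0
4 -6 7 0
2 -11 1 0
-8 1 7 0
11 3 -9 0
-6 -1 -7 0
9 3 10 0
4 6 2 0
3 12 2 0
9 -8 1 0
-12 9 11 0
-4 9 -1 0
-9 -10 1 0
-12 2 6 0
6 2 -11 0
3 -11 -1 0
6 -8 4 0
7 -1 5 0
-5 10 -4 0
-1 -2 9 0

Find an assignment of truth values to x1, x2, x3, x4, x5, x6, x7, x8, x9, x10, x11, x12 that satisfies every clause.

x1=True, x2=True, x3=True, x4=True, x5=False, x6=False, x7=True, x8=True, x9=True, x10=True, x11=False, x12=True

Set x1 = True and propagate.
For the remaining variables, x2 = True, x3 = True, x4 = True, x5 = False, x6 = False, x7 = True, x8 = True, x9 = True, x10 = True, x11 = False, x12 = True works.
Every clause has at least one true literal under this assignment.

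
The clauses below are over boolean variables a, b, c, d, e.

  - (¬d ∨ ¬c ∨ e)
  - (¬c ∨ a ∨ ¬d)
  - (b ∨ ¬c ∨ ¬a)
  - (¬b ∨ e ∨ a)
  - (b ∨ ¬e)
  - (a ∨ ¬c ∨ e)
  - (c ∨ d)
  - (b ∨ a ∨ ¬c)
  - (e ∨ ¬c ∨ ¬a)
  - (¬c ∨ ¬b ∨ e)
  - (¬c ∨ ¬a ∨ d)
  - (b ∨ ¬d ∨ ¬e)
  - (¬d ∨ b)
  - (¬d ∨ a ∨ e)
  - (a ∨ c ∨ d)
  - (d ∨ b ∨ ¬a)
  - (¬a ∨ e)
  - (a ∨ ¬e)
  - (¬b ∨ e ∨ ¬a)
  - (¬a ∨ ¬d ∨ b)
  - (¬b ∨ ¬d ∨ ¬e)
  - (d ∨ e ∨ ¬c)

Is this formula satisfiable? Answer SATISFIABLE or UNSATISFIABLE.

UNSATISFIABLE

a = True:
  propagation gives e=True, b=True, d=False, c=True; an empty clause results — contradiction.
a = False:
  propagation gives e=False, b=False, c=False, d=True; an empty clause results — contradiction.
Every branch closes, so no satisfying assignment exists.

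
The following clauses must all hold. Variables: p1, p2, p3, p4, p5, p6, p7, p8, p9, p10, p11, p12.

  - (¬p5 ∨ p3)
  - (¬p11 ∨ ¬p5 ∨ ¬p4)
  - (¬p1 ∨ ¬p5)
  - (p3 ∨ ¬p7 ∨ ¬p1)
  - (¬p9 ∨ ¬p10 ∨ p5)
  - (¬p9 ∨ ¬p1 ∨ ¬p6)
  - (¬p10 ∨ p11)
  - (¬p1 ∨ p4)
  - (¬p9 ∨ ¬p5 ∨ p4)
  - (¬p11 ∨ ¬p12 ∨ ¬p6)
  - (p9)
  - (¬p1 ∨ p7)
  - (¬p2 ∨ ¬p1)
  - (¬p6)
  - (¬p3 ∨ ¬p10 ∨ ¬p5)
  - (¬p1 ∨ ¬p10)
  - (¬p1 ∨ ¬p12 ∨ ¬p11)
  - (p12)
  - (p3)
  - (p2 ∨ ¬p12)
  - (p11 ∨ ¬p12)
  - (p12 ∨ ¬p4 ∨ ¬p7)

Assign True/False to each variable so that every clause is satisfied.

Unit propagation: (p9) forces p9 = True.
Unit propagation: (¬p6) forces p6 = False.
The clause (p12) is unit: p12 must be True.
(p3) is a unit clause, so p3 = True.
(p2) is a unit clause, so p2 = True.
(¬p1) is a unit clause, so p1 = False.
(p11) is a unit clause, so p11 = True.
Pure literal: p10 appears only negated; assign p10 = False.
Set p4 = False and propagate.
  then p5 is forced to False.
p7, p8 are now unconstrained; take p7 = False, p8 = False.

p1=0, p2=1, p3=1, p4=0, p5=0, p6=0, p7=0, p8=0, p9=1, p10=0, p11=1, p12=1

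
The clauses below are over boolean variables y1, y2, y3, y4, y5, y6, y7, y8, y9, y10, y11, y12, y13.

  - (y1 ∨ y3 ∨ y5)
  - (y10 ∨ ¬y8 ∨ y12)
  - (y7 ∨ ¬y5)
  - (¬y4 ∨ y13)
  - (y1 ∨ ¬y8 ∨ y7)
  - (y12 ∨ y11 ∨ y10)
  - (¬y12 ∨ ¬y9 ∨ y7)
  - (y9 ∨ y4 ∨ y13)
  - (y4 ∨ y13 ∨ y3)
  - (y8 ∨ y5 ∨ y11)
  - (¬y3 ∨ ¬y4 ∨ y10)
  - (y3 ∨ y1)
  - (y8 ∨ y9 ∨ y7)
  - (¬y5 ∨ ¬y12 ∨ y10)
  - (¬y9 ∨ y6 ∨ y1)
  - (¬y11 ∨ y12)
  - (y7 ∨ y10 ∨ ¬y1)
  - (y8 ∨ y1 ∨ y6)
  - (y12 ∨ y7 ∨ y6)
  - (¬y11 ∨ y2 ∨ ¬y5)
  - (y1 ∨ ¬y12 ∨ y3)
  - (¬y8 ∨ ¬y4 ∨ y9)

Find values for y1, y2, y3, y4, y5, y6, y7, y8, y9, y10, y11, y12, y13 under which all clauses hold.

y1 = 1, y2 = 1, y3 = 0, y4 = 0, y5 = 0, y6 = 1, y7 = 1, y8 = 0, y9 = 0, y10 = 1, y11 = 1, y12 = 1, y13 = 1

y2 occurs only positively in the remaining clauses — set y2 = True.
Pure literal: y6 appears only positively; assign y6 = True.
Set y1 = True and propagate.
Set y3 = False and propagate.
Branch on y4: take y4 = False.
  then y13 is forced to True.
The remaining clauses are satisfied by y5 = False, y7 = True, y8 = False, y9 = False, y10 = True, y11 = True, y12 = True.
Every clause has at least one true literal under this assignment.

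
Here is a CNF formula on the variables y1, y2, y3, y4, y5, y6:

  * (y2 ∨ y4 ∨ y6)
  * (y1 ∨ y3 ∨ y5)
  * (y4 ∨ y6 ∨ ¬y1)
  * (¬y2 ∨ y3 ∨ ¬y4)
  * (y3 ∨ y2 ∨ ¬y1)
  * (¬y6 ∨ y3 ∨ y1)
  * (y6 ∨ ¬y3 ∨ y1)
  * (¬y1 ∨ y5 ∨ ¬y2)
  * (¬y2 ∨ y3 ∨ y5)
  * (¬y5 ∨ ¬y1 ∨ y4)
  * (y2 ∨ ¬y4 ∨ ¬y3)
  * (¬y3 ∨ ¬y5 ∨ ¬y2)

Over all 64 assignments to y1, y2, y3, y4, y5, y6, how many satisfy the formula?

7

Case analysis on y3 and y1:
  y3=T, y1=T: remaining (y2,y4,y5,y6) ∈ {(F,F,F,T)} — 1.
  y3=T, y1=F: remaining (y2,y4,y5,y6) ∈ {(F,F,F,T); (F,F,T,T); (T,F,F,T); (T,T,F,T)} — 4.
  y3=F, y1=T: a clause becomes empty — 0.
  y3=F, y1=F: remaining (y2,y4,y5,y6) ∈ {(F,T,T,F); (T,F,T,F)} — 2.
Total: 1 + 4 + 0 + 2 = 7.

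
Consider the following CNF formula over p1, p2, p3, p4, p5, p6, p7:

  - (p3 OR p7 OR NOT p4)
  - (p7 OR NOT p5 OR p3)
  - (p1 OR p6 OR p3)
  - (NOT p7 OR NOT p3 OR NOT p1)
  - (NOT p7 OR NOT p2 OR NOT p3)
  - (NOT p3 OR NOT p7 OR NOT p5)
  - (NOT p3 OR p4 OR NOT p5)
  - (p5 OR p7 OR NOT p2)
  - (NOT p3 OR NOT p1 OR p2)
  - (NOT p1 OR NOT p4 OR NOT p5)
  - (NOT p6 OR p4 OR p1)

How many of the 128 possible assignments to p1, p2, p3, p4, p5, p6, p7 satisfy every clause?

28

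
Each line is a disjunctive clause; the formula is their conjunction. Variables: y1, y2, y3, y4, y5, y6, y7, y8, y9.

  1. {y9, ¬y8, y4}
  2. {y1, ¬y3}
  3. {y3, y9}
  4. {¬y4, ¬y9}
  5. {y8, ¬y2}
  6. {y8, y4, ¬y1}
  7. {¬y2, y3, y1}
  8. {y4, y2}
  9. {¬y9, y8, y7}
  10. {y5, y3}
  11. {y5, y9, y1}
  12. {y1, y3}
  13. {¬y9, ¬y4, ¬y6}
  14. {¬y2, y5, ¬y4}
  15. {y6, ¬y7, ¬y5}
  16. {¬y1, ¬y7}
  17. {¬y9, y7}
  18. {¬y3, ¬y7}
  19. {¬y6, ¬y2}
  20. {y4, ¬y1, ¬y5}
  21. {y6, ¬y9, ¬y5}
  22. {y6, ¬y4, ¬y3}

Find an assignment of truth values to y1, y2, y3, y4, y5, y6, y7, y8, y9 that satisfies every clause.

y1 = True  y2 = False  y3 = True  y4 = True  y5 = False  y6 = True  y7 = False  y8 = True  y9 = False

Check each clause:
  1. {y4, ¬y8, y9} — y4 is true.
  2. {y1, ¬y3} — y1 is true.
  3. {y9, y3} — y3 is true.
  4. {¬y9, ¬y4} — ¬y9 is true.
  5. {¬y2, y8} — y8 is true.
  6. {y4, y8, ¬y1} — y8 is true.
  7. {¬y2, y3, y1} — y1 is true.
  8. {y4, y2} — y4 is true.
  9. {y7, y8, ¬y9} — y8 is true.
  10. {y5, y3} — y3 is true.
  11. {y9, y1, y5} — y1 is true.
  12. {y1, y3} — y1 is true.
  13. {¬y4, ¬y6, ¬y9} — ¬y9 is true.
  14. {y5, ¬y2, ¬y4} — ¬y2 is true.
  15. {y6, ¬y5, ¬y7} — ¬y7 is true.
  16. {¬y7, ¬y1} — ¬y7 is true.
  17. {y7, ¬y9} — ¬y9 is true.
  18. {¬y7, ¬y3} — ¬y7 is true.
  19. {¬y2, ¬y6} — ¬y2 is true.
  20. {¬y5, ¬y1, y4} — ¬y5 is true.
  21. {¬y9, y6, ¬y5} — ¬y5 is true.
  22. {y6, ¬y3, ¬y4} — y6 is true.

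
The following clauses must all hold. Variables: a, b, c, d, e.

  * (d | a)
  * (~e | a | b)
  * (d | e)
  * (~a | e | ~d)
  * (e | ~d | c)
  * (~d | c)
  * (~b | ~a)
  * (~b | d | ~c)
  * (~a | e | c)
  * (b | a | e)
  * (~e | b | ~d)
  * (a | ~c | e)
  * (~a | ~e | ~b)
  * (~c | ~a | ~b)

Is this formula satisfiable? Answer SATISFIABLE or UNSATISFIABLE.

SATISFIABLE

Set a = True and propagate.
  then b is forced to False.
Try c = False.
  then d is forced to False.
  then e is forced to True.
So a = T, b = F, c = F, d = F, e = T is a satisfying assignment.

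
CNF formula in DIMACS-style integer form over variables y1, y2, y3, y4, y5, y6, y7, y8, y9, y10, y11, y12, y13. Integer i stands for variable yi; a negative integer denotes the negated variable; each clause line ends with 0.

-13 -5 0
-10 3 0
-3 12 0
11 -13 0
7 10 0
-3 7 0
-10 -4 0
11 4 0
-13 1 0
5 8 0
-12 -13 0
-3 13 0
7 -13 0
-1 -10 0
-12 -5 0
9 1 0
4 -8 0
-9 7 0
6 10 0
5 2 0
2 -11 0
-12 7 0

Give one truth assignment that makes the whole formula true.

Pure literal: y2 appears only positively; assign y2 = True.
y6 occurs only positively in the remaining clauses — set y6 = True.
Try y1 = True.
  then y10 is forced to False.
  then y7 is forced to True.
The remaining clauses are satisfied by y3 = False, y4 = True, y5 = False, y8 = True, y9 = True, y11 = True, y12 = False, y13 = True.

y1 = True, y2 = True, y3 = False, y4 = True, y5 = False, y6 = True, y7 = True, y8 = True, y9 = True, y10 = False, y11 = True, y12 = False, y13 = True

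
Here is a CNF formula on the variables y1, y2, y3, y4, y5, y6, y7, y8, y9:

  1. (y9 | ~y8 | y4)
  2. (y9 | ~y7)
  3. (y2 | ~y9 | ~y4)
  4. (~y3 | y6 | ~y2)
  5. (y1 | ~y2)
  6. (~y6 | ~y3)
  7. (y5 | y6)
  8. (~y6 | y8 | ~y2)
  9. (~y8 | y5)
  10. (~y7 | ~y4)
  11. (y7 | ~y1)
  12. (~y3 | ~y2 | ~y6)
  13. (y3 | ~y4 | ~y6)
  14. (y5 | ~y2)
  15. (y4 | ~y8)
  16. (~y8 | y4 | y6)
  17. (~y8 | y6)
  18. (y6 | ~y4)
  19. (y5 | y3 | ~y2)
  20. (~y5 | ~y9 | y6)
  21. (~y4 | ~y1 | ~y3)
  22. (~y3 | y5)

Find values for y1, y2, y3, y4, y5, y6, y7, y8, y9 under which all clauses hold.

Set y1 = False and propagate.
  then y2 is forced to False.
The remaining clauses are satisfied by y3 = False, y4 = False, y5 = False, y6 = True, y7 = False, y8 = False, y9 = True.

y1=F  y2=F  y3=F  y4=F  y5=F  y6=T  y7=F  y8=F  y9=T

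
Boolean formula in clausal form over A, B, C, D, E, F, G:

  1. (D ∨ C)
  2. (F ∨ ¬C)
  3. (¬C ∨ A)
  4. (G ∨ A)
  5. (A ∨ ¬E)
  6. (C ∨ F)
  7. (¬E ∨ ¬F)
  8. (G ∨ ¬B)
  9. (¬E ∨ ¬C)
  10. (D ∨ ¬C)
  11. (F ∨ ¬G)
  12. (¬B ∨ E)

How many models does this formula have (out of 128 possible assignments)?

5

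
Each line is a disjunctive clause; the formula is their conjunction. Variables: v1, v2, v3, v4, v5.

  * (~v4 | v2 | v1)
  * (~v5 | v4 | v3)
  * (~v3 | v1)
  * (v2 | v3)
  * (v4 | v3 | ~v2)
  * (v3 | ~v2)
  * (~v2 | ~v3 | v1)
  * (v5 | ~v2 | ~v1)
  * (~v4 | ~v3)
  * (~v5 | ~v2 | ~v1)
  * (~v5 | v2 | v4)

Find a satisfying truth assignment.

v1=T  v2=F  v3=T  v4=F  v5=F

Try v1 = True.
Try v2 = False.
  then v3 is forced to True.
  then v4 is forced to False.
  then v5 is forced to False.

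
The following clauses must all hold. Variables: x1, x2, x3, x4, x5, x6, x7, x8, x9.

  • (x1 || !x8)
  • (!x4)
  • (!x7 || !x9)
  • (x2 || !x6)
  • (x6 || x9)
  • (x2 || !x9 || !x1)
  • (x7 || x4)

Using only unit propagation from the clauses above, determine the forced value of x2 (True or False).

True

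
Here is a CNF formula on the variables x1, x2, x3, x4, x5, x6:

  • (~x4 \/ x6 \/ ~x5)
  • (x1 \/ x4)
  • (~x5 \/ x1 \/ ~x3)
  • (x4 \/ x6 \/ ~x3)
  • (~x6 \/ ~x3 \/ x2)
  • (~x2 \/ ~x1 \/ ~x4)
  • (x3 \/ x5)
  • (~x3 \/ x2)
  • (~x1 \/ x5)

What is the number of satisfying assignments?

10

Split on x3, then x1.
  x3=T, x1=T: remaining (x2,x4,x5,x6) ∈ {(T,F,T,T)} — 1.
  x3=T, x1=F: remaining (x2,x4,x5,x6) ∈ {(T,T,F,F); (T,T,F,T)} — 2.
  x3=F, x1=T: 5 of the 16 assignments to (x2,x4,x5,x6) work.
  x3=F, x1=F: remaining (x2,x4,x5,x6) ∈ {(F,T,T,T); (T,T,T,T)} — 2.
Total: 1 + 2 + 5 + 2 = 10.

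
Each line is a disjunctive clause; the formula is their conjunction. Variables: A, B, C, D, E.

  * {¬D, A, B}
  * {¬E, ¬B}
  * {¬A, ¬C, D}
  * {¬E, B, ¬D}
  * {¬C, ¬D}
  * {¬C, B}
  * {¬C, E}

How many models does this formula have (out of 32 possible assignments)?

Split on B, then C.
  B=1, C=1: a clause becomes empty — 0.
  B=1, C=0: remaining (A,D,E) ∈ {(0,0,0); (0,1,0); (1,0,0); (1,1,0)} — 4.
  B=0, C=1: a clause becomes empty — 0.
  B=0, C=0: 5 of the 8 assignments to (A,D,E) work.
Total: 0 + 4 + 0 + 5 = 9.

9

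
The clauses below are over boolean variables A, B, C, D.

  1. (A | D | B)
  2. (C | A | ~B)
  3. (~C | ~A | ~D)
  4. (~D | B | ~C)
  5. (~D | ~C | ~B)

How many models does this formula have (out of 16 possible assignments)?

8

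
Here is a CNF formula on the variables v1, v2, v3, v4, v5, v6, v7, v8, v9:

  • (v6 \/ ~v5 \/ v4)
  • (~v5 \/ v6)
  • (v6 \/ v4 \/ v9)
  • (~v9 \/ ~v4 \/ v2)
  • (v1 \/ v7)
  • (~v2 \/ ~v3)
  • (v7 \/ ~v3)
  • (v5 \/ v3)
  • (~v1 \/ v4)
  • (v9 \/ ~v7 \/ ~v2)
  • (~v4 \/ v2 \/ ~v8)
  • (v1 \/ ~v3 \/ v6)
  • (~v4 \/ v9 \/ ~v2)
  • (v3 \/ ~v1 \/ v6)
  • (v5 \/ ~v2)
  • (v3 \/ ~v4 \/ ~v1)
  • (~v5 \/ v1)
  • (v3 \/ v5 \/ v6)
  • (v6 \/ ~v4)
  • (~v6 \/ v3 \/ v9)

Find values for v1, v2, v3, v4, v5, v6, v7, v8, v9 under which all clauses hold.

v1=F, v2=F, v3=T, v4=F, v5=F, v6=T, v7=T, v8=T, v9=F

Check each clause:
  1. (v4 \/ v6 \/ ~v5) — ~v5 is true.
  2. (~v5 \/ v6) — ~v5 is true.
  3. (v4 \/ v6 \/ v9) — v6 is true.
  4. (v2 \/ ~v9 \/ ~v4) — ~v4 is true.
  5. (v1 \/ v7) — v7 is true.
  6. (~v3 \/ ~v2) — ~v2 is true.
  7. (v7 \/ ~v3) — v7 is true.
  8. (v3 \/ v5) — v3 is true.
  9. (v4 \/ ~v1) — ~v1 is true.
  10. (~v2 \/ ~v7 \/ v9) — ~v2 is true.
  11. (~v4 \/ v2 \/ ~v8) — ~v4 is true.
  12. (v6 \/ ~v3 \/ v1) — v6 is true.
  13. (~v4 \/ v9 \/ ~v2) — ~v4 is true.
  14. (v3 \/ ~v1 \/ v6) — v3 is true.
  15. (~v2 \/ v5) — ~v2 is true.
  16. (v3 \/ ~v4 \/ ~v1) — v3 is true.
  17. (~v5 \/ v1) — ~v5 is true.
  18. (v6 \/ v5 \/ v3) — v3 is true.
  19. (v6 \/ ~v4) — ~v4 is true.
  20. (v3 \/ ~v6 \/ v9) — v3 is true.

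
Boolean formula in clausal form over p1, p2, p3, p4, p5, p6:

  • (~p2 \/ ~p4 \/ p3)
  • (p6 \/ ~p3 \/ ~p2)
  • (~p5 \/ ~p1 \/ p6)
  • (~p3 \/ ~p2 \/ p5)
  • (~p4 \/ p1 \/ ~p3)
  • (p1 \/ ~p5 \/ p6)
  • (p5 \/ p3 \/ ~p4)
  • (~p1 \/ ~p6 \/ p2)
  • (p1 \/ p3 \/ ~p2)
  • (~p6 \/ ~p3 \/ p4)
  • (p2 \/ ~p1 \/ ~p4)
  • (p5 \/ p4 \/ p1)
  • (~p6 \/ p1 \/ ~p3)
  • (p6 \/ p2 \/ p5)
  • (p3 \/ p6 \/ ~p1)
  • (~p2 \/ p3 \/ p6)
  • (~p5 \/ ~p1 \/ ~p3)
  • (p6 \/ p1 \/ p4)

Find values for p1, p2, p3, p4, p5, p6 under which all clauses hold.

p1=F, p2=F, p3=F, p4=F, p5=T, p6=T

Try p1 = False.
Try p2 = False.
Try p3 = False.
For the remaining variables, p4 = False, p5 = True, p6 = True works.
Every clause has at least one true literal under this assignment.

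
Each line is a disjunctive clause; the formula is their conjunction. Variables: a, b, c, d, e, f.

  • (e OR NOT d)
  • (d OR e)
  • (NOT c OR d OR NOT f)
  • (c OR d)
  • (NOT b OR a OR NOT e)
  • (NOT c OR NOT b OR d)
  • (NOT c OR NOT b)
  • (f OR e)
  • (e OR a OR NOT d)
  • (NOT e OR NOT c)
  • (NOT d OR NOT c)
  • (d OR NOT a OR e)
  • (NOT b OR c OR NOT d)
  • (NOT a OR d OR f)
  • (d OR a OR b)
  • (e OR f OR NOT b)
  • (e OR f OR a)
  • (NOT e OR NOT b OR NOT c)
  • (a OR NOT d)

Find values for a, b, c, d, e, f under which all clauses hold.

Set a = True and propagate.
Set b = False and propagate.
Try c = False.
  then d is forced to True.
  then e is forced to True.
f is now unconstrained; take f = False.
Every clause has at least one true literal under this assignment.
Check each clause:
  1. (NOT d OR e) — e is true.
  2. (e OR d) — d is true.
  3. (NOT f OR d OR NOT c) — NOT f is true.
  4. (d OR c) — d is true.
  5. (NOT e OR NOT b OR a) — a is true.
  6. (d OR NOT b OR NOT c) — d is true.
  7. (NOT b OR NOT c) — NOT c is true.
  8. (e OR f) — e is true.
  9. (NOT d OR a OR e) — a is true.
  10. (NOT c OR NOT e) — NOT c is true.
  11. (NOT d OR NOT c) — NOT c is true.
  12. (NOT a OR e OR d) — d is true.
  13. (c OR NOT d OR NOT b) — NOT b is true.
  14. (NOT a OR f OR d) — d is true.
  15. (d OR b OR a) — a is true.
  16. (f OR e OR NOT b) — e is true.
  17. (f OR e OR a) — a is true.
  18. (NOT c OR NOT e OR NOT b) — NOT c is true.
  19. (a OR NOT d) — a is true.

a = True, b = False, c = False, d = True, e = True, f = False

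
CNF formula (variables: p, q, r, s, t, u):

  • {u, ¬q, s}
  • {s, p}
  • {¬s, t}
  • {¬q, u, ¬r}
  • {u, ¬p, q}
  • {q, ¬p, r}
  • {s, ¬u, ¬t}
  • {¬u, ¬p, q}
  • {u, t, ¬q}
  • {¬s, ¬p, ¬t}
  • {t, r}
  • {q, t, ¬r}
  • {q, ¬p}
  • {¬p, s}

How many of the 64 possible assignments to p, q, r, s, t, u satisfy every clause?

7

The models are:
  p=F q=F r=F s=T t=T u=F
  p=F q=F r=F s=T t=T u=T
  p=F q=F r=T s=T t=T u=F
  p=F q=F r=T s=T t=T u=T
  p=F q=T r=F s=T t=T u=F
  p=F q=T r=F s=T t=T u=T
  p=F q=T r=T s=T t=T u=T
That's 7 in total.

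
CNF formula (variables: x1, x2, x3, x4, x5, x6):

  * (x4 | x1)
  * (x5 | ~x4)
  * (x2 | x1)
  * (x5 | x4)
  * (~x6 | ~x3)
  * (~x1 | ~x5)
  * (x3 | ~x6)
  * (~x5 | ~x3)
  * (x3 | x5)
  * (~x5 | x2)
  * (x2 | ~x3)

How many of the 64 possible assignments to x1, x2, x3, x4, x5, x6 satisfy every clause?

1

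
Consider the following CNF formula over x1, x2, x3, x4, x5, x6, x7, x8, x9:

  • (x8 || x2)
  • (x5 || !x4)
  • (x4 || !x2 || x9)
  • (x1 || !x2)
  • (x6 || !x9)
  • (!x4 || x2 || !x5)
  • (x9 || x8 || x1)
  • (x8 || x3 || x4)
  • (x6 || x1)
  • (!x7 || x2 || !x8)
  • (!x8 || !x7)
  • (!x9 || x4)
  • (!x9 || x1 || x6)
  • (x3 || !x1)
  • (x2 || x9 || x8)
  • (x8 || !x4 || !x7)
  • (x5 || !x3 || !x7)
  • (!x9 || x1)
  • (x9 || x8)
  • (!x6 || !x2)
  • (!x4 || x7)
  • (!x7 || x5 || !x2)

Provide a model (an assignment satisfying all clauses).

Branch on x1: take x1 = True.
  then x3 is forced to True.
Set x2 = False and propagate.
  then x8 is forced to True.
  then x7 is forced to False.
  then x4 is forced to False.
  then x9 is forced to False.
x5, x6 are now unconstrained; take x5 = False, x6 = False.
Every clause has at least one true literal under this assignment.
Check each clause:
  1. (x2 || x8) — x8 is true.
  2. (!x4 || x5) — !x4 is true.
  3. (x9 || x4 || !x2) — !x2 is true.
  4. (!x2 || x1) — x1 is true.
  5. (!x9 || x6) — !x9 is true.
  6. (!x5 || x2 || !x4) — !x5 is true.
  7. (x9 || x1 || x8) — x8 is true.
  8. (x3 || x8 || x4) — x8 is true.
  9. (x6 || x1) — x1 is true.
  10. (x2 || !x8 || !x7) — !x7 is true.
  11. (!x7 || !x8) — !x7 is true.
  12. (!x9 || x4) — !x9 is true.
  13. (x6 || x1 || !x9) — x1 is true.
  14. (!x1 || x3) — x3 is true.
  15. (x8 || x9 || x2) — x8 is true.
  16. (!x7 || !x4 || x8) — x8 is true.
  17. (!x7 || x5 || !x3) — !x7 is true.
  18. (!x9 || x1) — x1 is true.
  19. (x8 || x9) — x8 is true.
  20. (!x6 || !x2) — !x6 is true.
  21. (x7 || !x4) — !x4 is true.
  22. (!x2 || x5 || !x7) — !x7 is true.

x1=T, x2=F, x3=T, x4=F, x5=F, x6=F, x7=F, x8=T, x9=F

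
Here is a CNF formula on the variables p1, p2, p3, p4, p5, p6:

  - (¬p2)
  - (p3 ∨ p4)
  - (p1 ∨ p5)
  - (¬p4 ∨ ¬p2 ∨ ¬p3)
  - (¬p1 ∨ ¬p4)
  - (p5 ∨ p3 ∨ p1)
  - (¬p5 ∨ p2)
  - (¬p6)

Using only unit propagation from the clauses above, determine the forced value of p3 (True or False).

True

(¬p2) is a unit clause: p2 = False.
(¬p5 ∨ p2): since p2 = False, the clause reduces to (¬p5). p5 = False.
In (p1 ∨ p5), p5 is now false; p1 must hold, so p1 = True.
From (¬p4 ∨ ¬p1) and p1 = True: p4 = False.
From (p4 ∨ p3) and p4 = False: p3 = True.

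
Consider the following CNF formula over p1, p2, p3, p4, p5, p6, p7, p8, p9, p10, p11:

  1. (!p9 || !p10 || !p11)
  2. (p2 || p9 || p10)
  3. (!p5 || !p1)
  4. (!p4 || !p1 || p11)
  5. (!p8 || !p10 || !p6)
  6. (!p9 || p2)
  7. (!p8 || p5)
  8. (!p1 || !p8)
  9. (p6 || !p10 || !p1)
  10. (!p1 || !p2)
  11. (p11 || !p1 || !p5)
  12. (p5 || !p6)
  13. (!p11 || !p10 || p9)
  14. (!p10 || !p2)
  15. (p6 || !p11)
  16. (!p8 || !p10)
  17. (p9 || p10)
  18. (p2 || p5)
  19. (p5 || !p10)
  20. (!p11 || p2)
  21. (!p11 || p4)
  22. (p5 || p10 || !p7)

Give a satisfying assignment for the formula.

p1 occurs only negated in the remaining clauses — set p1 = False.
Pure literal: p8 appears only negated; assign p8 = False.
Branch on p2: take p2 = True.
  then p10 is forced to False.
  then p9 is forced to True.
Branch on p4: take p4 = True.
Try p5 = True.
The remaining clauses are satisfied by p3 = True, p6 = True, p7 = True, p11 = True.
Every clause has at least one true literal under this assignment.

p1=False, p2=True, p3=True, p4=True, p5=True, p6=True, p7=True, p8=False, p9=True, p10=False, p11=True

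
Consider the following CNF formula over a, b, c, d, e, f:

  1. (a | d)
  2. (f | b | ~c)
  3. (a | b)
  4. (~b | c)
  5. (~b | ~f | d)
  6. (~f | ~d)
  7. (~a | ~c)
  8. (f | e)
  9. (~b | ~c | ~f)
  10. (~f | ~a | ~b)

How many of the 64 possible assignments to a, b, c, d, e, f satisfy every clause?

5

The models are:
  a=0 b=1 c=1 d=1 e=1 f=0
  a=1 b=0 c=0 d=0 e=0 f=1
  a=1 b=0 c=0 d=0 e=1 f=0
  a=1 b=0 c=0 d=0 e=1 f=1
  a=1 b=0 c=0 d=1 e=1 f=0
That's 5 in total.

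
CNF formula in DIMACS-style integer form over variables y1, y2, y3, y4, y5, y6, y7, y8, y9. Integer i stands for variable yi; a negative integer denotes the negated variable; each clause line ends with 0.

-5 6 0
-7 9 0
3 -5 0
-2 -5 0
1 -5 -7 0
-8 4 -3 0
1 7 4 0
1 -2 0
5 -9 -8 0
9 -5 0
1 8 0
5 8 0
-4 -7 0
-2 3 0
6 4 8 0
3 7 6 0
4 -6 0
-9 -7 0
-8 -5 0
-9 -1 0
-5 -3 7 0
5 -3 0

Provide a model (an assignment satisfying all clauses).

y1=0, y2=0, y3=0, y4=1, y5=0, y6=1, y7=0, y8=1, y9=0

Pure literal: y2 appears only negated; assign y2 = False.
Branch on y1: take y1 = False.
  then y8 is forced to True.
  then y5 is forced to False.
  then y9 is forced to False.
  then y7 is forced to False.
  then y4 is forced to True.
  then y3 is forced to False.
  then y6 is forced to True.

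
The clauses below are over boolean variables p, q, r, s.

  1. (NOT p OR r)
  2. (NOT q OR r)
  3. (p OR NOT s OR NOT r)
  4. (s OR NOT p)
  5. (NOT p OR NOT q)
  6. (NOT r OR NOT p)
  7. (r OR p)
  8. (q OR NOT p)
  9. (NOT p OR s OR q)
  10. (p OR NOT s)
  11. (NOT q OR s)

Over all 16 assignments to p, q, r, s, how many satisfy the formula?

Satisfying assignments:
  p=0 q=0 r=1 s=0
Count: 1.

1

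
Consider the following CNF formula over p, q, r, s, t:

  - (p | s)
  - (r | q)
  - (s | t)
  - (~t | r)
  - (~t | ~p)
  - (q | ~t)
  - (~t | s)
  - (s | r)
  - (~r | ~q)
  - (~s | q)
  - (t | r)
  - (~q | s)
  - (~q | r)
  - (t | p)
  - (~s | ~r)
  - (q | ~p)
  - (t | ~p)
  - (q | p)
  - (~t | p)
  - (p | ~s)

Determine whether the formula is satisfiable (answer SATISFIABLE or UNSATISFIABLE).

UNSATISFIABLE

t = True:
  propagation gives r=True, p=False; an empty clause results — contradiction.
t = False:
  propagation gives s=True, q=True, r=False; an empty clause results — contradiction.
Every branch closes, so no satisfying assignment exists.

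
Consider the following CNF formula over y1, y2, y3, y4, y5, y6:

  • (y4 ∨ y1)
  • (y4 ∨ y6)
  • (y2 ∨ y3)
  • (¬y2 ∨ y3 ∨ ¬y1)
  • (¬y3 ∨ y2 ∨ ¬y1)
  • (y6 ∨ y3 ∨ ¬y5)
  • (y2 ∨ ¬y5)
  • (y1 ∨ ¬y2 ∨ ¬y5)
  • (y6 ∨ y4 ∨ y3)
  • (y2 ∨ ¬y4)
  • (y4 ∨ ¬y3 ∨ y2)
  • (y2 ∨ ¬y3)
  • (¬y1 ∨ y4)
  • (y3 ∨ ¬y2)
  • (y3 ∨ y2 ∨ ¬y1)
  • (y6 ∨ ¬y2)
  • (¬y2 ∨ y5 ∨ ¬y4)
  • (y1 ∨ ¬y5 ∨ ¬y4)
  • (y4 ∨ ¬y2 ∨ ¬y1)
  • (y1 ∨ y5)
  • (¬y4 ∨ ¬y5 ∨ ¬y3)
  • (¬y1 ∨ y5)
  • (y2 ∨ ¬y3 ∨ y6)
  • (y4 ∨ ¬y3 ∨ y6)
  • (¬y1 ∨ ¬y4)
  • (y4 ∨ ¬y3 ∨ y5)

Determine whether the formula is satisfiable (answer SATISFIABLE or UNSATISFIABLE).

UNSATISFIABLE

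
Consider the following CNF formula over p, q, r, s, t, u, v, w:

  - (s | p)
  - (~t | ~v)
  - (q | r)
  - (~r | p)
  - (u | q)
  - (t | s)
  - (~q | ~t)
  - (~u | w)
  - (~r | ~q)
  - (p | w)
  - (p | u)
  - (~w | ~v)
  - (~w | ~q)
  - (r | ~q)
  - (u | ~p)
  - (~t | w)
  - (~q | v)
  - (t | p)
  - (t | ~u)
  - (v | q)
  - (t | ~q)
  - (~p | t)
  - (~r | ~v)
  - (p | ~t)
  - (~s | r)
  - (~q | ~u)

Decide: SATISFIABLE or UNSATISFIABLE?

UNSATISFIABLE

q = True:
  propagation gives t=False; an empty clause results — contradiction.
q = False:
  propagation gives r=True, p=True, u=True, w=True; an empty clause results — contradiction.
Every branch closes, so no satisfying assignment exists.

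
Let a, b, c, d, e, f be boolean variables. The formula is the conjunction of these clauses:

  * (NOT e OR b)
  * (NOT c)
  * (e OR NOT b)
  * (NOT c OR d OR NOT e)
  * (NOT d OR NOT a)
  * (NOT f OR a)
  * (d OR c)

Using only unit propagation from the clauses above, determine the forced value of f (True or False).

False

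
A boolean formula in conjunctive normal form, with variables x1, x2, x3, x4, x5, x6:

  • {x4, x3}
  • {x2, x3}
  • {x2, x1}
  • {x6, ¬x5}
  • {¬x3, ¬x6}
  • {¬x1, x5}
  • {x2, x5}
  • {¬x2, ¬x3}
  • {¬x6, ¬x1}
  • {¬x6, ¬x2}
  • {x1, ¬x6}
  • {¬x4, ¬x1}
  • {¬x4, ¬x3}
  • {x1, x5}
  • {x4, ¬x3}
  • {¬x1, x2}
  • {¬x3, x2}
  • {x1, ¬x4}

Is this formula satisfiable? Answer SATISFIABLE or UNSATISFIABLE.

UNSATISFIABLE

x1 = True:
  propagation gives x5=True, x6=True; an empty clause results — contradiction.
x1 = False:
  propagation gives x2=True, x3=False, x4=True; an empty clause results — contradiction.
Every branch closes, so no satisfying assignment exists.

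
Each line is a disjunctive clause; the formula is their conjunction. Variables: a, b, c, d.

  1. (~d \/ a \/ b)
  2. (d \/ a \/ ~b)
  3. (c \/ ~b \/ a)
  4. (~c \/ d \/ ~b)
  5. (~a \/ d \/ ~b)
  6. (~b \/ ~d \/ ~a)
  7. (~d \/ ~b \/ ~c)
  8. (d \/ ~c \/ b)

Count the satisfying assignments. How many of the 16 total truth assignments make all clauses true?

4

The models are:
  a=F b=F c=F d=F
  a=T b=F c=F d=F
  a=T b=F c=F d=T
  a=T b=F c=T d=T
That's 4 in total.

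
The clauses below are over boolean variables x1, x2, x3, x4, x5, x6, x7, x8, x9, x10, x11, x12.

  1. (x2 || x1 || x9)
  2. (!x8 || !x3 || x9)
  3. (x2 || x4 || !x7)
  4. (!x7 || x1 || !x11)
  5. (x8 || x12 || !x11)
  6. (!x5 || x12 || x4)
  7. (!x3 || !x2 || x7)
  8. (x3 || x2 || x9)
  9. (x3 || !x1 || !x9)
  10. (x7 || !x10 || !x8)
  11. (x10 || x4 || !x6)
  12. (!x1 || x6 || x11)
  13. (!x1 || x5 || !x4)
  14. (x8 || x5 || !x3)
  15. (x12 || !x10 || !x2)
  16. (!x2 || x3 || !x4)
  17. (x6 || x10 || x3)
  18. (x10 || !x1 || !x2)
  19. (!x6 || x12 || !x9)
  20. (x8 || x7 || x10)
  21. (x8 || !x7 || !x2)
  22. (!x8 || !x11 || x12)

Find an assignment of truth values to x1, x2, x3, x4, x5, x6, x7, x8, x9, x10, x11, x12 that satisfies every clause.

x1=False, x2=False, x3=True, x4=True, x5=False, x6=True, x7=False, x8=True, x9=True, x10=False, x11=False, x12=True

Check each clause:
  1. (x9 || x1 || x2) — x9 is true.
  2. (x9 || !x3 || !x8) — x9 is true.
  3. (!x7 || x4 || x2) — !x7 is true.
  4. (x1 || !x11 || !x7) — !x7 is true.
  5. (x12 || x8 || !x11) — x8 is true.
  6. (!x5 || x4 || x12) — !x5 is true.
  7. (!x3 || x7 || !x2) — !x2 is true.
  8. (x3 || x2 || x9) — x9 is true.
  9. (!x1 || !x9 || x3) — x3 is true.
  10. (x7 || !x8 || !x10) — !x10 is true.
  11. (!x6 || x4 || x10) — x4 is true.
  12. (x6 || x11 || !x1) — !x1 is true.
  13. (x5 || !x4 || !x1) — !x1 is true.
  14. (x8 || !x3 || x5) — x8 is true.
  15. (x12 || !x10 || !x2) — x12 is true.
  16. (!x4 || !x2 || x3) — x3 is true.
  17. (x10 || x3 || x6) — x3 is true.
  18. (x10 || !x1 || !x2) — !x2 is true.
  19. (x12 || !x6 || !x9) — x12 is true.
  20. (x10 || x8 || x7) — x8 is true.
  21. (!x2 || x8 || !x7) — x8 is true.
  22. (x12 || !x8 || !x11) — x12 is true.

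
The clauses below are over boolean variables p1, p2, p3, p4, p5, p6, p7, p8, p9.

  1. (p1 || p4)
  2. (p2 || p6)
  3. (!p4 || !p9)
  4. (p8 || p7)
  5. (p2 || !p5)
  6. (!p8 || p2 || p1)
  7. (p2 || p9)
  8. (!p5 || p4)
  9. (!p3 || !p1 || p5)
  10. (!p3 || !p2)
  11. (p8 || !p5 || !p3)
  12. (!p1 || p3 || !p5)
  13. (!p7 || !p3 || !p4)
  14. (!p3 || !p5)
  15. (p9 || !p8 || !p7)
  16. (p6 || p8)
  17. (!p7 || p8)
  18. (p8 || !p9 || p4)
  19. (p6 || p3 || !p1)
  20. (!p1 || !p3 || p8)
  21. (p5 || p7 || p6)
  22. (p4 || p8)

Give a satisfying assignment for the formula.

p1=True, p2=True, p3=False, p4=False, p5=False, p6=True, p7=False, p8=True, p9=True

Check each clause:
  1. (p1 || p4) — p1 is true.
  2. (p2 || p6) — p2 is true.
  3. (!p9 || !p4) — !p4 is true.
  4. (p7 || p8) — p8 is true.
  5. (p2 || !p5) — p2 is true.
  6. (p2 || !p8 || p1) — p1 is true.
  7. (p9 || p2) — p9 is true.
  8. (!p5 || p4) — !p5 is true.
  9. (p5 || !p1 || !p3) — !p3 is true.
  10. (!p2 || !p3) — !p3 is true.
  11. (!p3 || p8 || !p5) — p8 is true.
  12. (!p5 || !p1 || p3) — !p5 is true.
  13. (!p7 || !p4 || !p3) — !p7 is true.
  14. (!p3 || !p5) — !p5 is true.
  15. (p9 || !p7 || !p8) — p9 is true.
  16. (p8 || p6) — p8 is true.
  17. (!p7 || p8) — p8 is true.
  18. (p8 || p4 || !p9) — p8 is true.
  19. (p3 || p6 || !p1) — p6 is true.
  20. (!p3 || p8 || !p1) — p8 is true.
  21. (p7 || p6 || p5) — p6 is true.
  22. (p8 || p4) — p8 is true.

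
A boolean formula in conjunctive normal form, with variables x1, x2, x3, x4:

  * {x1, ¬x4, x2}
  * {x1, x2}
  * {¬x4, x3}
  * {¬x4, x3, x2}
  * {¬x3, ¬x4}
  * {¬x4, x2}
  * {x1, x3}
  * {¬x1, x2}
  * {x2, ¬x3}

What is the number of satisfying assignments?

The models are:
  x1=F x2=T x3=T x4=F
  x1=T x2=T x3=F x4=F
  x1=T x2=T x3=T x4=F
Count: 3.

3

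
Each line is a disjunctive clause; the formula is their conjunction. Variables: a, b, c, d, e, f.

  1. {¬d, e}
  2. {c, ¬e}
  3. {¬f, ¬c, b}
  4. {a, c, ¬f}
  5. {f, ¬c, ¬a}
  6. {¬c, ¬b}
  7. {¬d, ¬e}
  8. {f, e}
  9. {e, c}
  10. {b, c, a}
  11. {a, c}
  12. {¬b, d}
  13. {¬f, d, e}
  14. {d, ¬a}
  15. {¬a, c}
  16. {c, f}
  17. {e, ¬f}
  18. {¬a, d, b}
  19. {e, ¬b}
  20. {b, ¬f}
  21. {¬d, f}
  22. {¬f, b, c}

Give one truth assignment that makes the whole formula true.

a = False, b = False, c = True, d = False, e = True, f = False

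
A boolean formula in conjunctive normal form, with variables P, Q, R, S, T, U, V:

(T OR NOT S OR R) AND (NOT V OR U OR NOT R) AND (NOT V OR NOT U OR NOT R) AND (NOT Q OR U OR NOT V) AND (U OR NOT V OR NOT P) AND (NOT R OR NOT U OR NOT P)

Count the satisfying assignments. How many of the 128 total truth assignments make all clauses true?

Case analysis on U and R:
  U=T, R=T: forces P=F; V=F; Q, S, T free → 2^3 = 8.
  U=T, R=F: P, Q, V free; 3 ways for (S,T) × 2^3 = 24.
  U=F, R=T: forces V=F; P, Q, S, T free → 2^4 = 16.
  U=F, R=F: 15 of the 32 assignments to (P,Q,S,T,V) work.
Total: 8 + 24 + 16 + 15 = 63.

63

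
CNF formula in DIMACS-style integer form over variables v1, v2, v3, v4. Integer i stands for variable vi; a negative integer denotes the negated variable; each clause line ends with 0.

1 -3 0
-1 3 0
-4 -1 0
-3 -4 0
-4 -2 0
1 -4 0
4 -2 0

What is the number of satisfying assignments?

The models are:
  v1=0 v2=0 v3=0 v4=0
  v1=1 v2=0 v3=1 v4=0
Count: 2.

2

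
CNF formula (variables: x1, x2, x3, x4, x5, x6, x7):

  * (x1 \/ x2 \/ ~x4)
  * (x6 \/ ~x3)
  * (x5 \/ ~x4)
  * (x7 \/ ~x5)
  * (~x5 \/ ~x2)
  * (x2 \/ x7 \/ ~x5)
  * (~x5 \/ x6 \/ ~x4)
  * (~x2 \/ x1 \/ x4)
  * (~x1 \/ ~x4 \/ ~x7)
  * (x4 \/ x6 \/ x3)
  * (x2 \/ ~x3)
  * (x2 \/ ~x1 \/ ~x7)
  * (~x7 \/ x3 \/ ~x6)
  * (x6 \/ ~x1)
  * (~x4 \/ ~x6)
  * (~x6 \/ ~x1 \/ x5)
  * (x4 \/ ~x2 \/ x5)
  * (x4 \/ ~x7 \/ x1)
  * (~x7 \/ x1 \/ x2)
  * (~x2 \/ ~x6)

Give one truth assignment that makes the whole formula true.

x1 = F, x2 = F, x3 = F, x4 = F, x5 = F, x6 = T, x7 = F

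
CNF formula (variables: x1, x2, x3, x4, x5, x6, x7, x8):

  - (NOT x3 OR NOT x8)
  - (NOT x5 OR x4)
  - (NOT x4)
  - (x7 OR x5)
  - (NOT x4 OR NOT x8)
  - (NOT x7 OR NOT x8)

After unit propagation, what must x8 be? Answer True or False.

False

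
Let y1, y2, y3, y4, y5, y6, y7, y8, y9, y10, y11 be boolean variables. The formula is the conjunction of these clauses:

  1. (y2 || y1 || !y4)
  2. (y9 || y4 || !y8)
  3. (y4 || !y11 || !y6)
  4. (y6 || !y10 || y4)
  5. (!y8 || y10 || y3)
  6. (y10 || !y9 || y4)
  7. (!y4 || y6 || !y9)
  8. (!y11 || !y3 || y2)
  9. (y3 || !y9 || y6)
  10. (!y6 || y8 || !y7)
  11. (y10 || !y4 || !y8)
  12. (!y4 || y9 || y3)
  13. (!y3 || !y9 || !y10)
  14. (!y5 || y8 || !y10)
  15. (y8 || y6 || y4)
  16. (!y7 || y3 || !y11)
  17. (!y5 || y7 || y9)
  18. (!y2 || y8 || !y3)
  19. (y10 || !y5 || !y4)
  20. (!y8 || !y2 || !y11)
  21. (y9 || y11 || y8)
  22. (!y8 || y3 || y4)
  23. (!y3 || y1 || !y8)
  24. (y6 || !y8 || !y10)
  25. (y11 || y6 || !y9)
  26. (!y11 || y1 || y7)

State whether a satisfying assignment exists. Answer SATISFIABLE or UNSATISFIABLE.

y5 occurs only negated in the remaining clauses — set y5 = False.
Set y1 = False and propagate.
For the remaining variables, y2 = True, y3 = False, y4 = True, y6 = True, y7 = False, y8 = False, y9 = True, y10 = True, y11 = False works.
So y1=False, y2=True, y3=False, y4=True, y5=False, y6=True, y7=False, y8=False, y9=True, y10=True, y11=False is a satisfying assignment.

SATISFIABLE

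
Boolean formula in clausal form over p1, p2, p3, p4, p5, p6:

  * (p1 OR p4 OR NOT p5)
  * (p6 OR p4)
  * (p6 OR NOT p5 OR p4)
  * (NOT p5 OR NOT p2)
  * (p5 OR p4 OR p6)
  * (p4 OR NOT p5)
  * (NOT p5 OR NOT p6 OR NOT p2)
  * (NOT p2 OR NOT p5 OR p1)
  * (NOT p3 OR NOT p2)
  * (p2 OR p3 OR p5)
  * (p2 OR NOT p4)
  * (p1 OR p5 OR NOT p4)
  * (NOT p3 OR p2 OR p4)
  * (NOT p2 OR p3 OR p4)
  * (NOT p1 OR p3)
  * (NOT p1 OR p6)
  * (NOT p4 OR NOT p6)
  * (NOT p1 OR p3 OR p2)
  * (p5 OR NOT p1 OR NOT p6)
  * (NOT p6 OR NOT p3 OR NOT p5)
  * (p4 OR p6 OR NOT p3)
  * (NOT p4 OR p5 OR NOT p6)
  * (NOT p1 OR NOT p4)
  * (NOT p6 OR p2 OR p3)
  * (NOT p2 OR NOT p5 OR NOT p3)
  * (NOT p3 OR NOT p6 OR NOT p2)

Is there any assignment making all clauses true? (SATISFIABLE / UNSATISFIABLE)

UNSATISFIABLE

p4 = True:
  propagation gives p2=True, p5=False, p3=False, p1=True; an empty clause results — contradiction.
p4 = False:
  p2 = True:
    propagation gives p3=False; an empty clause results — contradiction.
  p2 = False:
    propagation gives p3=True; an empty clause results — contradiction.
Every branch closes, so no satisfying assignment exists.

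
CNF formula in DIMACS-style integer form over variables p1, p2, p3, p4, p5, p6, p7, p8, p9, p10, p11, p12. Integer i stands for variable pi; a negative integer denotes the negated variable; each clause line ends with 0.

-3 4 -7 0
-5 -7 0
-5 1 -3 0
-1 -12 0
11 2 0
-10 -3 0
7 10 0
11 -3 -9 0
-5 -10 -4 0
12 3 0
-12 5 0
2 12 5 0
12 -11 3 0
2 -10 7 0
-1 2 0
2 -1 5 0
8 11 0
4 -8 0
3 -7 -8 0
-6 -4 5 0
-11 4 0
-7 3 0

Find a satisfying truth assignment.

p1=False, p2=True, p3=True, p4=True, p5=False, p6=False, p7=True, p8=True, p9=False, p10=False, p11=True, p12=False

Check each clause:
  1. {¬p7, ¬p3, p4} — p4 is true.
  2. {¬p7, ¬p5} — ¬p5 is true.
  3. {¬p3, p1, ¬p5} — ¬p5 is true.
  4. {¬p1, ¬p12} — ¬p12 is true.
  5. {p2, p11} — p2 is true.
  6. {¬p3, ¬p10} — ¬p10 is true.
  7. {p7, p10} — p7 is true.
  8. {¬p9, ¬p3, p11} — p11 is true.
  9. {¬p5, ¬p10, ¬p4} — ¬p5 is true.
  10. {p3, p12} — p3 is true.
  11. {p5, ¬p12} — ¬p12 is true.
  12. {p12, p2, p5} — p2 is true.
  13. {p3, ¬p11, p12} — p3 is true.
  14. {p7, p2, ¬p10} — p2 is true.
  15. {¬p1, p2} — p2 is true.
  16. {¬p1, p2, p5} — p2 is true.
  17. {p11, p8} — p8 is true.
  18. {p4, ¬p8} — p4 is true.
  19. {p3, ¬p8, ¬p7} — p3 is true.
  20. {¬p6, ¬p4, p5} — ¬p6 is true.
  21. {p4, ¬p11} — p4 is true.
  22. {p3, ¬p7} — p3 is true.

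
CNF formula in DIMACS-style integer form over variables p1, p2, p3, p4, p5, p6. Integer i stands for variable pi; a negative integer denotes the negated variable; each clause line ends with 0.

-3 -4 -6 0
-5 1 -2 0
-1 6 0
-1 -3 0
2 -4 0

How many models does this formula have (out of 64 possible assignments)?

21

Case analysis on p1 and p2:
  p1=T, p2=T: remaining (p3,p4,p5,p6) ∈ {(F,F,F,T); (F,F,T,T); (F,T,F,T); (F,T,T,T)} — 4.
  p1=T, p2=F: remaining (p3,p4,p5,p6) ∈ {(F,F,F,T); (F,F,T,T)} — 2.
  p1=F, p2=T: 7 of the 16 assignments to (p3,p4,p5,p6) work.
  p1=F, p2=F: forces p4=F; p3, p5, p6 free → 2^3 = 8.
Total: 4 + 2 + 7 + 8 = 21.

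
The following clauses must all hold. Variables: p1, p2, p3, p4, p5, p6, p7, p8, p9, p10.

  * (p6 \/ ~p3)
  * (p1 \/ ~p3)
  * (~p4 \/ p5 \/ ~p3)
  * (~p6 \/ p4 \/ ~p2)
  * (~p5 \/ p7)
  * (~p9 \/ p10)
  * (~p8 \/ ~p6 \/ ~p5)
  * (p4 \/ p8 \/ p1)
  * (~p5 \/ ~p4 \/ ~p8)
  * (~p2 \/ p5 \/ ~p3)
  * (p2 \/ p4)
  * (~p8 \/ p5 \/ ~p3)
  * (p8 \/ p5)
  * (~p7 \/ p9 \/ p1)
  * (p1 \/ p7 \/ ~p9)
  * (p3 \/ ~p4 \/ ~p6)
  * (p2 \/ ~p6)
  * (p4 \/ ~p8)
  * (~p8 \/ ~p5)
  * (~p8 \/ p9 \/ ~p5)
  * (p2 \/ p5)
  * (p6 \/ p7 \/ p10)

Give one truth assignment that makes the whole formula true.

p1=T, p2=T, p3=T, p4=T, p5=T, p6=T, p7=T, p8=F, p9=F, p10=T

Pure literal: p1 appears only positively; assign p1 = True.
p10 occurs only positively in the remaining clauses — set p10 = True.
Set p2 = True and propagate.
The remaining clauses are satisfied by p3 = True, p4 = True, p5 = True, p6 = True, p7 = True, p8 = False, p9 = False.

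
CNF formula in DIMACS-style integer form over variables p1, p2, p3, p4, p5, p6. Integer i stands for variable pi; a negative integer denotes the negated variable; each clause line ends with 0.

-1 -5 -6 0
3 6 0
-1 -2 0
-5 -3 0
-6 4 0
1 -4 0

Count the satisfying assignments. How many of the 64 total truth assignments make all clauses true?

6

The models are:
  p1=F p2=F p3=T p4=F p5=F p6=F
  p1=F p2=T p3=T p4=F p5=F p6=F
  p1=T p2=F p3=F p4=T p5=F p6=T
  p1=T p2=F p3=T p4=F p5=F p6=F
  p1=T p2=F p3=T p4=T p5=F p6=F
  p1=T p2=F p3=T p4=T p5=F p6=T
Count: 6.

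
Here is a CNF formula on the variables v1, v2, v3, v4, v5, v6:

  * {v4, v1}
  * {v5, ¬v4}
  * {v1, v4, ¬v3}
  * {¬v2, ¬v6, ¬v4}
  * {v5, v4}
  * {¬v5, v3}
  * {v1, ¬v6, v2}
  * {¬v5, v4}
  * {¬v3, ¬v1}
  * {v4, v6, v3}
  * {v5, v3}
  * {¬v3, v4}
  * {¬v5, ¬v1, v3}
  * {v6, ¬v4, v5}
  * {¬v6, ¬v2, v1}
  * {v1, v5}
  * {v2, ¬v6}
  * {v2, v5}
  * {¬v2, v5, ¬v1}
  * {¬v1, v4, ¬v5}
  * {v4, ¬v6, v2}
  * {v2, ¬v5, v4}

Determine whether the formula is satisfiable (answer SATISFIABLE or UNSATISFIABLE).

SATISFIABLE

Set v1 = False and propagate.
  then v4 is forced to True.
  then v5 is forced to True.
  then v3 is forced to True.
Branch on v2: take v2 = False.
  then v6 is forced to False.
Every clause has at least one true literal under this assignment.
So v1=0, v2=0, v3=1, v4=1, v5=1, v6=0 is a satisfying assignment.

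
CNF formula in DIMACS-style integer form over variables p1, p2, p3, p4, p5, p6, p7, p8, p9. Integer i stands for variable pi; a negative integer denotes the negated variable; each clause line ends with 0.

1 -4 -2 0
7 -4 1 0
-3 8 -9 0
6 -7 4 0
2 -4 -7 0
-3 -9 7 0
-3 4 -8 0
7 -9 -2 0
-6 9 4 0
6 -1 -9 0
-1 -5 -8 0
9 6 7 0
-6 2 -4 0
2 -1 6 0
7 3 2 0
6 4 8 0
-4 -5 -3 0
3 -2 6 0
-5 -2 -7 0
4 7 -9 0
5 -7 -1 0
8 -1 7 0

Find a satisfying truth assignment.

p1 = False  p2 = True  p3 = False  p4 = False  p5 = False  p6 = True  p7 = True  p8 = True  p9 = True

Check each clause:
  1. (~p4 \/ ~p2 \/ p1) — ~p4 is true.
  2. (~p4 \/ p7 \/ p1) — ~p4 is true.
  3. (~p9 \/ ~p3 \/ p8) — p8 is true.
  4. (p6 \/ ~p7 \/ p4) — p6 is true.
  5. (p2 \/ ~p4 \/ ~p7) — p2 is true.
  6. (~p9 \/ ~p3 \/ p7) — p7 is true.
  7. (~p3 \/ ~p8 \/ p4) — ~p3 is true.
  8. (p7 \/ ~p9 \/ ~p2) — p7 is true.
  9. (p9 \/ p4 \/ ~p6) — p9 is true.
  10. (~p9 \/ ~p1 \/ p6) — ~p1 is true.
  11. (~p5 \/ ~p8 \/ ~p1) — ~p5 is true.
  12. (p9 \/ p6 \/ p7) — p9 is true.
  13. (~p6 \/ ~p4 \/ p2) — p2 is true.
  14. (p6 \/ ~p1 \/ p2) — p2 is true.
  15. (p7 \/ p3 \/ p2) — p2 is true.
  16. (p4 \/ p6 \/ p8) — p8 is true.
  17. (~p5 \/ ~p3 \/ ~p4) — ~p5 is true.
  18. (p3 \/ ~p2 \/ p6) — p6 is true.
  19. (~p7 \/ ~p5 \/ ~p2) — ~p5 is true.
  20. (p4 \/ ~p9 \/ p7) — p7 is true.
  21. (p5 \/ ~p7 \/ ~p1) — ~p1 is true.
  22. (p7 \/ p8 \/ ~p1) — p8 is true.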